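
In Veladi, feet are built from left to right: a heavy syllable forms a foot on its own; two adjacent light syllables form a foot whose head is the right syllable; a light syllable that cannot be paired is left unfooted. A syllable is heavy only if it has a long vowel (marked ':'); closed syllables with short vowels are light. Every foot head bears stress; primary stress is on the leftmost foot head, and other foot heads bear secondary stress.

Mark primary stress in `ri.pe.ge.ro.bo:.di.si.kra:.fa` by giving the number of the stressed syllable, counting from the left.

Weights: 1 ri L, 2 pe L, 3 ge L, 4 ro L, 5 bo: H, 6 di L, 7 si L, 8 kra: H, 9 fa L.
Parse left to right (heavy = foot alone; LL = one foot; stranded L unfooted): (ri.ˈpe) (ge.ˈro) (ˈbo:) (di.ˈsi) (ˈkra:) fa.
Foot heads: 2, 4, 5, 7, 8.
Primary stress on the leftmost head = syllable 2.
Primary stress: syllable 2 → ri.ˈpe.ge.ro.bo:.di.si.kra:.fa.

2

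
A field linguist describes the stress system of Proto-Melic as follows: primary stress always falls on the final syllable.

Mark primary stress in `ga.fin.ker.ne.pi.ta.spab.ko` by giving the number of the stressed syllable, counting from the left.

8

The word has 8 syllables; the final syllable is syllable 8 (ko).
Primary stress: syllable 8 → ga.fin.ker.ne.pi.ta.spab.ˈko.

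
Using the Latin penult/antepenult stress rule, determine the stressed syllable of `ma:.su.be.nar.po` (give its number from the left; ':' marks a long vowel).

4

Classical Latin: stress the penult if heavy (long vowel or closed), else the antepenult.
Weights: 3 be L, 4 nar H, 5 po L.
The penult (syllable 4, nar) is heavy, so it takes stress.
Stress on syllable 4: ma:.su.be.ˈnar.po.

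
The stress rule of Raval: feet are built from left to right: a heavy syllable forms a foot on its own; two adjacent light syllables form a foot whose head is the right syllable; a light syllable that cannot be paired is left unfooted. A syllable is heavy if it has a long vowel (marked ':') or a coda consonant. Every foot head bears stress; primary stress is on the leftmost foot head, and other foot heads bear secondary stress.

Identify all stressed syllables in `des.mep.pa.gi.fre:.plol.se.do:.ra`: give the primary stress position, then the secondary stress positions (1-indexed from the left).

Weights: 1 des H, 2 mep H, 3 pa L, 4 gi L, 5 fre: H, 6 plol H, 7 se L, 8 do: H, 9 ra L.
Parse left to right (heavy = foot alone; LL = one foot; stranded L unfooted): (ˈdes) (ˈmep) (pa.ˈgi) (ˈfre:) (ˈplol) se (ˈdo:) ra.
Foot heads: 1, 2, 4, 5, 6, 8.
Primary stress on the leftmost head = syllable 1.
Secondary stress on 2, 4, 5, 6, 8: ˈdes.ˌmep.pa.ˌgi.ˌfre:.ˌplol.se.ˌdo:.ra.

primary 1, secondary 2, 4, 5, 6, 8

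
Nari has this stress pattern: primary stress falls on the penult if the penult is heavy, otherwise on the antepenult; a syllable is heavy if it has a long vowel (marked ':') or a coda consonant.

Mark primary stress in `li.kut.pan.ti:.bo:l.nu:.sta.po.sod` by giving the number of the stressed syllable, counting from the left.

7

Weights: 7 sta L, 8 po L, 9 sod H.
The penult (syllable 8, po) is light, so stress falls on the antepenult (syllable 7, sta).
Primary stress: syllable 7 → li.kut.pan.ti:.bo:l.nu:.ˈsta.po.sod.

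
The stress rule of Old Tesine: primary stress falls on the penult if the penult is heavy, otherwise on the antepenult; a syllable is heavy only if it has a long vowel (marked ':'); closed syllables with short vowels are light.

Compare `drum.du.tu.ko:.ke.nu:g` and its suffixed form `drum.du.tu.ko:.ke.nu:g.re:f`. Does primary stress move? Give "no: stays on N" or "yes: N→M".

yes: 4→6

Base `drum.du.tu.ko:.ke.nu:g` (6 syllables):
  Weights: 4 ko: H, 5 ke L, 6 nu:g H.
  The penult (syllable 5, ke) is light, so stress falls on the antepenult (syllable 4, ko:).
  → primary stress on syllable 4.
Suffixed `drum.du.tu.ko:.ke.nu:g.re:f` (7 syllables):
  Weights: 5 ke L, 6 nu:g H, 7 re:f H.
  The penult (syllable 6, nu:g) is heavy, so it takes stress.
  → primary stress on syllable 6.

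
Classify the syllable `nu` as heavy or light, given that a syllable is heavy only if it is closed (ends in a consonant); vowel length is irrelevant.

`nu`: short vowel, open (no coda). Open (no coda) → light.

light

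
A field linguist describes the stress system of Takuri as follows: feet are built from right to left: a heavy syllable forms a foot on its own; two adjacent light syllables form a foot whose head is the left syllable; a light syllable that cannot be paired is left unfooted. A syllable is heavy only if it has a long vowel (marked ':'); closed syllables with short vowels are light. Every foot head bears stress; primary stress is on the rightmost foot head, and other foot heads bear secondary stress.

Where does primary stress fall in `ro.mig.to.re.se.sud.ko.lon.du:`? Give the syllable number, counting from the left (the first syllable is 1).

9

Weights: 1 ro L, 2 mig L, 3 to L, 4 re L, 5 se L, 6 sud L, 7 ko L, 8 lon L, 9 du: H.
Parse right to left (heavy = foot alone; LL = one foot; stranded L unfooted): (ˈro.mig) (ˈto.re) (ˈse.sud) (ˈko.lon) (ˈdu:).
Foot heads: 1, 3, 5, 7, 9.
Primary stress on the rightmost head = syllable 9.
Primary stress: syllable 9 → ro.mig.to.re.se.sud.ko.lon.ˈdu:.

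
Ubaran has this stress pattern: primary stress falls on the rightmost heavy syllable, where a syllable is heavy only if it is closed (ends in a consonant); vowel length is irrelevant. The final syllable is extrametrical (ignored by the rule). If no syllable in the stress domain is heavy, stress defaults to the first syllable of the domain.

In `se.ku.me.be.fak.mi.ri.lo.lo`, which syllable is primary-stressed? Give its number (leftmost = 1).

5

The final syllable (9, lo) is extrametrical; the stress domain is syllables 1–8.
Weights: 1 se L, 2 ku L, 3 me L, 4 be L, 5 fak H, 6 mi L, 7 ri L, 8 lo L.
Heavy syllables in the domain: 5. The rightmost is syllable 5 (fak).
Primary stress: syllable 5 → se.ku.me.be.ˈfak.mi.ri.lo.lo.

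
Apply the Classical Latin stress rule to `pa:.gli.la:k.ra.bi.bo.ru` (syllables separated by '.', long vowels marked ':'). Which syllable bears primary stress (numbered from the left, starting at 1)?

Classical Latin: stress the penult if heavy (long vowel or closed), else the antepenult.
Weights: 5 bi L, 6 bo L, 7 ru L.
The penult (syllable 6, bo) is light, so stress falls on the antepenult (syllable 5, bi).
Stress on syllable 5: pa:.gli.la:k.ra.ˈbi.bo.ru.

5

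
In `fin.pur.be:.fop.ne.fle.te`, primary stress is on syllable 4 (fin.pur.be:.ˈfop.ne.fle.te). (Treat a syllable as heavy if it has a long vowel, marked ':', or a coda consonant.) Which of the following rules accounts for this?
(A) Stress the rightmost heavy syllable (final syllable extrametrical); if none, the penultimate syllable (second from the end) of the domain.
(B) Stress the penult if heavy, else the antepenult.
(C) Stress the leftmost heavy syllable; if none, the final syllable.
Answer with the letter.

A

Rule A → syllable 4 ✓.
Rule B → syllable 5 (observed: 4).
Rule C → syllable 1 (observed: 4).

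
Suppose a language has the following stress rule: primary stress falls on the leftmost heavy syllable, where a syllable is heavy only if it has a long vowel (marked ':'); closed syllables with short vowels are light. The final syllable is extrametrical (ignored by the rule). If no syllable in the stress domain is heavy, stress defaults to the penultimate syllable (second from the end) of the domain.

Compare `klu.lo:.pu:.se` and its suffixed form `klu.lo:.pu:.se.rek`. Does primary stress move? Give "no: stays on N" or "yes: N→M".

Base `klu.lo:.pu:.se` (4 syllables):
  The final syllable (4, se) is extrametrical; the stress domain is syllables 1–3.
  Weights: 1 klu L, 2 lo: H, 3 pu: H.
  Heavy syllables in the domain: 2, 3. The leftmost is syllable 2 (lo:).
  → primary stress on syllable 2.
Suffixed `klu.lo:.pu:.se.rek` (5 syllables):
  The final syllable (5, rek) is extrametrical; the stress domain is syllables 1–4.
  Weights: 1 klu L, 2 lo: H, 3 pu: H, 4 se L.
  Heavy syllables in the domain: 2, 3. The leftmost is syllable 2 (lo:).
  → primary stress on syllable 2.

no: stays on 2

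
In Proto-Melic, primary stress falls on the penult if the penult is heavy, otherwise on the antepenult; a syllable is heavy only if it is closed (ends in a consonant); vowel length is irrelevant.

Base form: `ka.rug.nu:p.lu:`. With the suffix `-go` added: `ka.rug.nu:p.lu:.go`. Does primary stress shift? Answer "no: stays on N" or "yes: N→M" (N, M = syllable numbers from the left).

no: stays on 3

Base `ka.rug.nu:p.lu:` (4 syllables):
  Weights: 2 rug H, 3 nu:p H, 4 lu: L.
  The penult (syllable 3, nu:p) is heavy, so it takes stress.
  → primary stress on syllable 3.
Suffixed `ka.rug.nu:p.lu:.go` (5 syllables):
  Weights: 3 nu:p H, 4 lu: L, 5 go L.
  The penult (syllable 4, lu:) is light, so stress falls on the antepenult (syllable 3, nu:p).
  → primary stress on syllable 3.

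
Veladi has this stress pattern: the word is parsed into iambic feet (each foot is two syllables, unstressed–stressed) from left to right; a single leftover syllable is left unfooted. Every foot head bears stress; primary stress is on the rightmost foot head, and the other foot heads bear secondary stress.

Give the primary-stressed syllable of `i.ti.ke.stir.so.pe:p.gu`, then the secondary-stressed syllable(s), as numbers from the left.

Parse left to right into iambic (σˈσ) feet: (i.ˈti) (ke.ˈstir) (so.ˈpe:p) gu. Syllable 7 is left unfooted.
Foot heads (stressed positions): 2, 4, 6.
End Rule Rightmost: primary stress on the rightmost head = syllable 6.
Secondary stress on 2, 4: i.ˌti.ke.ˌstir.so.ˈpe:p.gu.

primary 6, secondary 2, 4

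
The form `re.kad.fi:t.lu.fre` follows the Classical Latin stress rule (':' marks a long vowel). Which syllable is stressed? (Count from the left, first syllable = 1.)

3

Classical Latin: stress the penult if heavy (long vowel or closed), else the antepenult.
Weights: 3 fi:t H, 4 lu L, 5 fre L.
The penult (syllable 4, lu) is light, so stress falls on the antepenult (syllable 3, fi:t).
Stress on syllable 3: re.kad.ˈfi:t.lu.fre.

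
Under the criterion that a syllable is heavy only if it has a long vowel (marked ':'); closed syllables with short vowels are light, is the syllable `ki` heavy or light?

`ki`: short vowel, open (no coda). Short vowel → light.

light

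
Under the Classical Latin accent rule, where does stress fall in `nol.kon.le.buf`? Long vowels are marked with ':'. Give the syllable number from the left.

2

Classical Latin: stress the penult if heavy (long vowel or closed), else the antepenult.
Weights: 2 kon H, 3 le L, 4 buf H.
The penult (syllable 3, le) is light, so stress falls on the antepenult (syllable 2, kon).
Stress on syllable 2: nol.ˈkon.le.buf.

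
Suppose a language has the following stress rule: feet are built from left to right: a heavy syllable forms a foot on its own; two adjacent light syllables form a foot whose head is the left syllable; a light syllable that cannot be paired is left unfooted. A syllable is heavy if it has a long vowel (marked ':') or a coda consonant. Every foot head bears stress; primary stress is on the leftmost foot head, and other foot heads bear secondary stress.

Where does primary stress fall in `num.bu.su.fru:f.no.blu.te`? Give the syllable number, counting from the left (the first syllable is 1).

Weights: 1 num H, 2 bu L, 3 su L, 4 fru:f H, 5 no L, 6 blu L, 7 te L.
Parse left to right (heavy = foot alone; LL = one foot; stranded L unfooted): (ˈnum) (ˈbu.su) (ˈfru:f) (ˈno.blu) te.
Foot heads: 1, 2, 4, 5.
Primary stress on the leftmost head = syllable 1.
Primary stress: syllable 1 → ˈnum.bu.su.fru:f.no.blu.te.

1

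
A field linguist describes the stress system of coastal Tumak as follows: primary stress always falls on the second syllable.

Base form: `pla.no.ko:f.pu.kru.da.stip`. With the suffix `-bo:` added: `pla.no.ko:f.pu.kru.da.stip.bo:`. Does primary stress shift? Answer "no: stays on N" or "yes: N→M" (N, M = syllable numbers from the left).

no: stays on 2

Base `pla.no.ko:f.pu.kru.da.stip` (7 syllables):
  The word has 7 syllables; the second syllable is syllable 2 (no).
  → primary stress on syllable 2.
Suffixed `pla.no.ko:f.pu.kru.da.stip.bo:` (8 syllables):
  The word has 8 syllables; the second syllable is syllable 2 (no).
  → primary stress on syllable 2.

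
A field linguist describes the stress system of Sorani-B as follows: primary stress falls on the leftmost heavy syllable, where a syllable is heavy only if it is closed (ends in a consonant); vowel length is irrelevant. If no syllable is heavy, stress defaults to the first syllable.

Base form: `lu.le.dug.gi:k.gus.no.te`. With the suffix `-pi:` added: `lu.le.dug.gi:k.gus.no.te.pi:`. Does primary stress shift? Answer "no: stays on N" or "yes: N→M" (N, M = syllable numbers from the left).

no: stays on 3

Base `lu.le.dug.gi:k.gus.no.te` (7 syllables):
  Weights: 1 lu L, 2 le L, 3 dug H, 4 gi:k H, 5 gus H, 6 no L, 7 te L.
  Heavy syllables in the domain: 3, 4, 5. The leftmost is syllable 3 (dug).
  → primary stress on syllable 3.
Suffixed `lu.le.dug.gi:k.gus.no.te.pi:` (8 syllables):
  Weights: 1 lu L, 2 le L, 3 dug H, 4 gi:k H, 5 gus H, 6 no L, 7 te L, 8 pi: L.
  Heavy syllables in the domain: 3, 4, 5. The leftmost is syllable 3 (dug).
  → primary stress on syllable 3.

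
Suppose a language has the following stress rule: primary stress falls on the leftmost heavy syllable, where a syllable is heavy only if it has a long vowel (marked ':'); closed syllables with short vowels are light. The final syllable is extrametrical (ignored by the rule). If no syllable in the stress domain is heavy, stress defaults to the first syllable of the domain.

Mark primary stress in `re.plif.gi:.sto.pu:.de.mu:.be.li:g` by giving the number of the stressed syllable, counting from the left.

The final syllable (9, li:g) is extrametrical; the stress domain is syllables 1–8.
Weights: 1 re L, 2 plif L, 3 gi: H, 4 sto L, 5 pu: H, 6 de L, 7 mu: H, 8 be L.
Heavy syllables in the domain: 3, 5, 7. The leftmost is syllable 3 (gi:).
Primary stress: syllable 3 → re.plif.ˈgi:.sto.pu:.de.mu:.be.li:g.

3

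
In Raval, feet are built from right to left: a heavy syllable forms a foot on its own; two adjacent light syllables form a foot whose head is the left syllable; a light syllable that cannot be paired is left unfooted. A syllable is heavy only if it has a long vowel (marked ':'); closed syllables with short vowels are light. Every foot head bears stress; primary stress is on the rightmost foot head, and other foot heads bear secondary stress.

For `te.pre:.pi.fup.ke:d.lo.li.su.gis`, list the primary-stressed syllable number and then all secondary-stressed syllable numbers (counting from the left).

Weights: 1 te L, 2 pre: H, 3 pi L, 4 fup L, 5 ke:d H, 6 lo L, 7 li L, 8 su L, 9 gis L.
Parse right to left (heavy = foot alone; LL = one foot; stranded L unfooted): te (ˈpre:) (ˈpi.fup) (ˈke:d) (ˈlo.li) (ˈsu.gis).
Foot heads: 2, 3, 5, 6, 8.
Primary stress on the rightmost head = syllable 8.
Secondary stress on 2, 3, 5, 6: te.ˌpre:.ˌpi.fup.ˌke:d.ˌlo.li.ˈsu.gis.

primary 8, secondary 2, 3, 5, 6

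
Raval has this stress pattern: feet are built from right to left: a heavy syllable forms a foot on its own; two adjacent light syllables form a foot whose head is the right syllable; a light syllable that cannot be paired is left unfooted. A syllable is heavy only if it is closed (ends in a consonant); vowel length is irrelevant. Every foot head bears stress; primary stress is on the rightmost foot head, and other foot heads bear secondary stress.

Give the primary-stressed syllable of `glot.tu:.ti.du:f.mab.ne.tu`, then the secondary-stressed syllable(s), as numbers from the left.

primary 7, secondary 1, 3, 4, 5

Weights: 1 glot H, 2 tu: L, 3 ti L, 4 du:f H, 5 mab H, 6 ne L, 7 tu L.
Parse right to left (heavy = foot alone; LL = one foot; stranded L unfooted): (ˈglot) (tu:.ˈti) (ˈdu:f) (ˈmab) (ne.ˈtu).
Foot heads: 1, 3, 4, 5, 7.
Primary stress on the rightmost head = syllable 7.
Secondary stress on 1, 3, 4, 5: ˌglot.tu:.ˌti.ˌdu:f.ˌmab.ne.ˈtu.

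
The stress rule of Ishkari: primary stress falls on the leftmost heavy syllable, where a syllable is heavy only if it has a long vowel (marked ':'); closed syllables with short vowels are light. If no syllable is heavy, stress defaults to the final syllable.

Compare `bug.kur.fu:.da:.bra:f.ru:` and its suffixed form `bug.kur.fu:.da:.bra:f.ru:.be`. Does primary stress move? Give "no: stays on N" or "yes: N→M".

Base `bug.kur.fu:.da:.bra:f.ru:` (6 syllables):
  Weights: 1 bug L, 2 kur L, 3 fu: H, 4 da: H, 5 bra:f H, 6 ru: H.
  Heavy syllables in the domain: 3, 4, 5, 6. The leftmost is syllable 3 (fu:).
  → primary stress on syllable 3.
Suffixed `bug.kur.fu:.da:.bra:f.ru:.be` (7 syllables):
  Weights: 1 bug L, 2 kur L, 3 fu: H, 4 da: H, 5 bra:f H, 6 ru: H, 7 be L.
  Heavy syllables in the domain: 3, 4, 5, 6. The leftmost is syllable 3 (fu:).
  → primary stress on syllable 3.

no: stays on 3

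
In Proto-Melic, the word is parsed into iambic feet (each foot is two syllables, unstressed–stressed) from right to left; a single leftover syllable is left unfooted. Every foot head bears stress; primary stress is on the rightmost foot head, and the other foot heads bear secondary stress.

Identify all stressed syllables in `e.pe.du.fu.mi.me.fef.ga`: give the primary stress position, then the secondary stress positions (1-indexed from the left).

primary 8, secondary 2, 4, 6

Parse right to left into iambic (σˈσ) feet: (e.ˈpe) (du.ˈfu) (mi.ˈme) (fef.ˈga).
Foot heads (stressed positions): 2, 4, 6, 8.
End Rule Rightmost: primary stress on the rightmost head = syllable 8.
Secondary stress on 2, 4, 6: e.ˌpe.du.ˌfu.mi.ˌme.fef.ˈga.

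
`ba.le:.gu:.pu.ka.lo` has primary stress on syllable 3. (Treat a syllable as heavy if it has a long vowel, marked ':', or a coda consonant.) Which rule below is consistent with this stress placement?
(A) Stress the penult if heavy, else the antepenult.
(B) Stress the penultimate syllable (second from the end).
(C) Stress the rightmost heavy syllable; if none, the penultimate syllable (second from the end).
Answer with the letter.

C

Rule A → syllable 4 (observed: 3).
Rule B → syllable 5 (observed: 3).
Rule C → syllable 3 ✓.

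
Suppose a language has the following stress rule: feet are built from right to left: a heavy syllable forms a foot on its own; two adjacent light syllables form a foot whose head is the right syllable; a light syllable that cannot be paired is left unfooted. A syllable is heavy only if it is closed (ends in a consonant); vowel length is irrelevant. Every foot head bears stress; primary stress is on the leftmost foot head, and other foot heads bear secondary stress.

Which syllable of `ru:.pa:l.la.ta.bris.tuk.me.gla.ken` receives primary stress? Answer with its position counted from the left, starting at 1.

2

Weights: 1 ru: L, 2 pa:l H, 3 la L, 4 ta L, 5 bris H, 6 tuk H, 7 me L, 8 gla L, 9 ken H.
Parse right to left (heavy = foot alone; LL = one foot; stranded L unfooted): ru: (ˈpa:l) (la.ˈta) (ˈbris) (ˈtuk) (me.ˈgla) (ˈken).
Foot heads: 2, 4, 5, 6, 8, 9.
Primary stress on the leftmost head = syllable 2.
Primary stress: syllable 2 → ru:.ˈpa:l.la.ta.bris.tuk.me.gla.ken.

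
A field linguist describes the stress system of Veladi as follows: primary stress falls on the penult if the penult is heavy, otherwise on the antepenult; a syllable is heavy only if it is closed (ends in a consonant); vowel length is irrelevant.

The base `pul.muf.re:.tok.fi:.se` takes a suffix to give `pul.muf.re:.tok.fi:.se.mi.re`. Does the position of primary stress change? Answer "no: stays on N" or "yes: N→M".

yes: 4→6

Base `pul.muf.re:.tok.fi:.se` (6 syllables):
  Weights: 4 tok H, 5 fi: L, 6 se L.
  The penult (syllable 5, fi:) is light, so stress falls on the antepenult (syllable 4, tok).
  → primary stress on syllable 4.
Suffixed `pul.muf.re:.tok.fi:.se.mi.re` (8 syllables):
  Weights: 6 se L, 7 mi L, 8 re L.
  The penult (syllable 7, mi) is light, so stress falls on the antepenult (syllable 6, se).
  → primary stress on syllable 6.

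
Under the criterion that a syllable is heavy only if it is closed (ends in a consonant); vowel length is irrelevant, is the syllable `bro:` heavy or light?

`bro:`: long vowel, open (no coda). Open (no coda) → light.

light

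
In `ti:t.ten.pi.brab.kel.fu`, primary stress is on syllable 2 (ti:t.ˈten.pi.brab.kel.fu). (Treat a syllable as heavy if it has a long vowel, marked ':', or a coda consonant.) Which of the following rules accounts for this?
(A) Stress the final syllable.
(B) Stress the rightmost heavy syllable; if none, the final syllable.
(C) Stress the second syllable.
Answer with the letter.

Rule A → syllable 6 (observed: 2).
Rule B → syllable 5 (observed: 2).
Rule C → syllable 2 ✓.

C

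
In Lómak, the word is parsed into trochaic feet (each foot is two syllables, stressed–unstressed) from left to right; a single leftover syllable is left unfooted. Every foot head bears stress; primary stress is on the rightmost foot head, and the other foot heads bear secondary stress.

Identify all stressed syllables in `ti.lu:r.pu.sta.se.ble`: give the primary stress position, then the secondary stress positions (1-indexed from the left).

Parse left to right into trochaic (ˈσσ) feet: (ˈti.lu:r) (ˈpu.sta) (ˈse.ble).
Foot heads (stressed positions): 1, 3, 5.
End Rule Rightmost: primary stress on the rightmost head = syllable 5.
Secondary stress on 1, 3: ˌti.lu:r.ˌpu.sta.ˈse.ble.

primary 5, secondary 1, 3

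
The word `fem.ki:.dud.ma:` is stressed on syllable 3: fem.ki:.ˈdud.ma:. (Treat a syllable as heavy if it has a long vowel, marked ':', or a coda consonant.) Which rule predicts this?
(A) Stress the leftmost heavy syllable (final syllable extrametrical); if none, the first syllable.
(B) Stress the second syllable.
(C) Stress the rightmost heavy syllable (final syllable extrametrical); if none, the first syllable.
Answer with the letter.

C

Rule A → syllable 1 (observed: 3).
Rule B → syllable 2 (observed: 3).
Rule C → syllable 3 ✓.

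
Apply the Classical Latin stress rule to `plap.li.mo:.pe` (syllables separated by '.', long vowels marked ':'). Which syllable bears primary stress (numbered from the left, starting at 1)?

3

Classical Latin: stress the penult if heavy (long vowel or closed), else the antepenult.
Weights: 2 li L, 3 mo: H, 4 pe L.
The penult (syllable 3, mo:) is heavy, so it takes stress.
Stress on syllable 3: plap.li.ˈmo:.pe.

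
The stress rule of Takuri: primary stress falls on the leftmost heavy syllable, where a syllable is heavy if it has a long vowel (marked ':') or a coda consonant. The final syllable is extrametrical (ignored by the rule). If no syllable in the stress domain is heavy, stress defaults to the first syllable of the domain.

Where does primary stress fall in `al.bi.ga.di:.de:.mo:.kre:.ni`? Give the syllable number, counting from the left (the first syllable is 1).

The final syllable (8, ni) is extrametrical; the stress domain is syllables 1–7.
Weights: 1 al H, 2 bi L, 3 ga L, 4 di: H, 5 de: H, 6 mo: H, 7 kre: H.
Heavy syllables in the domain: 1, 4, 5, 6, 7. The leftmost is syllable 1 (al).
Primary stress: syllable 1 → ˈal.bi.ga.di:.de:.mo:.kre:.ni.

1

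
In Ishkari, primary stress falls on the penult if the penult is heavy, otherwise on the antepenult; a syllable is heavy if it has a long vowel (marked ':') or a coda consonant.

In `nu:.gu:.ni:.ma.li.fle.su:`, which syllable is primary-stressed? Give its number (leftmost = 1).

5

Weights: 5 li L, 6 fle L, 7 su: H.
The penult (syllable 6, fle) is light, so stress falls on the antepenult (syllable 5, li).
Primary stress: syllable 5 → nu:.gu:.ni:.ma.ˈli.fle.su:.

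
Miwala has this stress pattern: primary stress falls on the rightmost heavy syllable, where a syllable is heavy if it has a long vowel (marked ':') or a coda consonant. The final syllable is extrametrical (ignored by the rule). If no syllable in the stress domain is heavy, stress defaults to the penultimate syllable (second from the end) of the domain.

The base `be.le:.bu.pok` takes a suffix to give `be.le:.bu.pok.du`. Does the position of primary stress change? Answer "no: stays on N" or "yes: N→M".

Base `be.le:.bu.pok` (4 syllables):
  The final syllable (4, pok) is extrametrical; the stress domain is syllables 1–3.
  Weights: 1 be L, 2 le: H, 3 bu L.
  Heavy syllables in the domain: 2. The rightmost is syllable 2 (le:).
  → primary stress on syllable 2.
Suffixed `be.le:.bu.pok.du` (5 syllables):
  The final syllable (5, du) is extrametrical; the stress domain is syllables 1–4.
  Weights: 1 be L, 2 le: H, 3 bu L, 4 pok H.
  Heavy syllables in the domain: 2, 4. The rightmost is syllable 4 (pok).
  → primary stress on syllable 4.

yes: 2→4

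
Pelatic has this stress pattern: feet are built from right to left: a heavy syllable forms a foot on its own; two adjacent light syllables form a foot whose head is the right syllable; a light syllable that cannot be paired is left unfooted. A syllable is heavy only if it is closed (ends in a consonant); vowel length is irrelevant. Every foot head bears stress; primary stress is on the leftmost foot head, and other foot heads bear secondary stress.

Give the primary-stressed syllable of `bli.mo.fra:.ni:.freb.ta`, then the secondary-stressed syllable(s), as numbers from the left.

primary 2, secondary 4, 5

Weights: 1 bli L, 2 mo L, 3 fra: L, 4 ni: L, 5 freb H, 6 ta L.
Parse right to left (heavy = foot alone; LL = one foot; stranded L unfooted): (bli.ˈmo) (fra:.ˈni:) (ˈfreb) ta.
Foot heads: 2, 4, 5.
Primary stress on the leftmost head = syllable 2.
Secondary stress on 4, 5: bli.ˈmo.fra:.ˌni:.ˌfreb.ta.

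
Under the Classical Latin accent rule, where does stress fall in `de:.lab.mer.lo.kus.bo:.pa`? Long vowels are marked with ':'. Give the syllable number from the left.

6

Classical Latin: stress the penult if heavy (long vowel or closed), else the antepenult.
Weights: 5 kus H, 6 bo: H, 7 pa L.
The penult (syllable 6, bo:) is heavy, so it takes stress.
Stress on syllable 6: de:.lab.mer.lo.kus.ˈbo:.pa.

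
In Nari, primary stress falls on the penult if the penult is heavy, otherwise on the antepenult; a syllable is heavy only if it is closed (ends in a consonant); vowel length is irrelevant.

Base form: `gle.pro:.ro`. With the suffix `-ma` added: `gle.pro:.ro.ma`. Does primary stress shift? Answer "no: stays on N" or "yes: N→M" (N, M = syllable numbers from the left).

Base `gle.pro:.ro` (3 syllables):
  Weights: 1 gle L, 2 pro: L, 3 ro L.
  The penult (syllable 2, pro:) is light, so stress falls on the antepenult (syllable 1, gle).
  → primary stress on syllable 1.
Suffixed `gle.pro:.ro.ma` (4 syllables):
  Weights: 2 pro: L, 3 ro L, 4 ma L.
  The penult (syllable 3, ro) is light, so stress falls on the antepenult (syllable 2, pro:).
  → primary stress on syllable 2.

yes: 1→2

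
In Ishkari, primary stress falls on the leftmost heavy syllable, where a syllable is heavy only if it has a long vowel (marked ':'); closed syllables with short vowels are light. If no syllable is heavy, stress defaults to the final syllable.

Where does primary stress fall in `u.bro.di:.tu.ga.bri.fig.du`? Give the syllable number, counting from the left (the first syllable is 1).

Weights: 1 u L, 2 bro L, 3 di: H, 4 tu L, 5 ga L, 6 bri L, 7 fig L, 8 du L.
Heavy syllables in the domain: 3. The leftmost is syllable 3 (di:).
Primary stress: syllable 3 → u.bro.ˈdi:.tu.ga.bri.fig.du.

3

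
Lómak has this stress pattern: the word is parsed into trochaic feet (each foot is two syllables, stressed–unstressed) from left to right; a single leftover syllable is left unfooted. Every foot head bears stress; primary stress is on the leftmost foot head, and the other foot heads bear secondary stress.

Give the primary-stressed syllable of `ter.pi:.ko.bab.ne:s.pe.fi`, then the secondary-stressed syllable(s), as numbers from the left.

primary 1, secondary 3, 5

Parse left to right into trochaic (ˈσσ) feet: (ˈter.pi:) (ˈko.bab) (ˈne:s.pe) fi. Syllable 7 is left unfooted.
Foot heads (stressed positions): 1, 3, 5.
End Rule Leftmost: primary stress on the leftmost head = syllable 1.
Secondary stress on 3, 5: ˈter.pi:.ˌko.bab.ˌne:s.pe.fi.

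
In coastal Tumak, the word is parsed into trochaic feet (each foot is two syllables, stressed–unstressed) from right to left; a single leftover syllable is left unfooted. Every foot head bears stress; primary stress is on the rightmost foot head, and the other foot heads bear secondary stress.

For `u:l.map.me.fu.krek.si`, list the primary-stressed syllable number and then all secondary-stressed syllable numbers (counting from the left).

primary 5, secondary 1, 3

Parse right to left into trochaic (ˈσσ) feet: (ˈu:l.map) (ˈme.fu) (ˈkrek.si).
Foot heads (stressed positions): 1, 3, 5.
End Rule Rightmost: primary stress on the rightmost head = syllable 5.
Secondary stress on 1, 3: ˌu:l.map.ˌme.fu.ˈkrek.si.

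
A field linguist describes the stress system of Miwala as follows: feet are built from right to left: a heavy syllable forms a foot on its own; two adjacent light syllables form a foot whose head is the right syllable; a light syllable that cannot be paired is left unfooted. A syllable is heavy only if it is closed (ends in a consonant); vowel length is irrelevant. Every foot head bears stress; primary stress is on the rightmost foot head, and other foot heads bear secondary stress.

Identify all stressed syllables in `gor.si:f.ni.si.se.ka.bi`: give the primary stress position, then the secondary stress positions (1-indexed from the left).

Weights: 1 gor H, 2 si:f H, 3 ni L, 4 si L, 5 se L, 6 ka L, 7 bi L.
Parse right to left (heavy = foot alone; LL = one foot; stranded L unfooted): (ˈgor) (ˈsi:f) ni (si.ˈse) (ka.ˈbi).
Foot heads: 1, 2, 5, 7.
Primary stress on the rightmost head = syllable 7.
Secondary stress on 1, 2, 5: ˌgor.ˌsi:f.ni.si.ˌse.ka.ˈbi.

primary 7, secondary 1, 2, 5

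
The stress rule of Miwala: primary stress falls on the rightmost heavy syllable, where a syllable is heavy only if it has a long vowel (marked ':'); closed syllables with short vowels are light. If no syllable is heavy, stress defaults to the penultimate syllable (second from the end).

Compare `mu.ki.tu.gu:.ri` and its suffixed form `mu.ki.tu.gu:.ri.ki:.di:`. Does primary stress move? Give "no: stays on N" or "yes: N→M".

yes: 4→7

Base `mu.ki.tu.gu:.ri` (5 syllables):
  Weights: 1 mu L, 2 ki L, 3 tu L, 4 gu: H, 5 ri L.
  Heavy syllables in the domain: 4. The rightmost is syllable 4 (gu:).
  → primary stress on syllable 4.
Suffixed `mu.ki.tu.gu:.ri.ki:.di:` (7 syllables):
  Weights: 1 mu L, 2 ki L, 3 tu L, 4 gu: H, 5 ri L, 6 ki: H, 7 di: H.
  Heavy syllables in the domain: 4, 6, 7. The rightmost is syllable 7 (di:).
  → primary stress on syllable 7.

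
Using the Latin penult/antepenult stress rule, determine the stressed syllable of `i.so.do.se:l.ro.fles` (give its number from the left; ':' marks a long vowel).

Classical Latin: stress the penult if heavy (long vowel or closed), else the antepenult.
Weights: 4 se:l H, 5 ro L, 6 fles H.
The penult (syllable 5, ro) is light, so stress falls on the antepenult (syllable 4, se:l).
Stress on syllable 4: i.so.do.ˈse:l.ro.fles.

4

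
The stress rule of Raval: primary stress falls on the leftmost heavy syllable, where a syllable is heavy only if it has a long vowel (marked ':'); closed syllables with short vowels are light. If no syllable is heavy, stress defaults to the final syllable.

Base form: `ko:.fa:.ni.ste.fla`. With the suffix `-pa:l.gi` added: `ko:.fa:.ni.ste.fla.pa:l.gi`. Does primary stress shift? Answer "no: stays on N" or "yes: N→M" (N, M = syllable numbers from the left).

Base `ko:.fa:.ni.ste.fla` (5 syllables):
  Weights: 1 ko: H, 2 fa: H, 3 ni L, 4 ste L, 5 fla L.
  Heavy syllables in the domain: 1, 2. The leftmost is syllable 1 (ko:).
  → primary stress on syllable 1.
Suffixed `ko:.fa:.ni.ste.fla.pa:l.gi` (7 syllables):
  Weights: 1 ko: H, 2 fa: H, 3 ni L, 4 ste L, 5 fla L, 6 pa:l H, 7 gi L.
  Heavy syllables in the domain: 1, 2, 6. The leftmost is syllable 1 (ko:).
  → primary stress on syllable 1.

no: stays on 1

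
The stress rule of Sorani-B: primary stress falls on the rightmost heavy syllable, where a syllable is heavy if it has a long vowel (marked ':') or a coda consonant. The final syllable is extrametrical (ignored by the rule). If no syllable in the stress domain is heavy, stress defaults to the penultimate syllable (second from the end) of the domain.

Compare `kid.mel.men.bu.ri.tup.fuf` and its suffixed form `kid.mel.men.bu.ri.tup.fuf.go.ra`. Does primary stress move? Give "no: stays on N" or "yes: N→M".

yes: 6→7

Base `kid.mel.men.bu.ri.tup.fuf` (7 syllables):
  The final syllable (7, fuf) is extrametrical; the stress domain is syllables 1–6.
  Weights: 1 kid H, 2 mel H, 3 men H, 4 bu L, 5 ri L, 6 tup H.
  Heavy syllables in the domain: 1, 2, 3, 6. The rightmost is syllable 6 (tup).
  → primary stress on syllable 6.
Suffixed `kid.mel.men.bu.ri.tup.fuf.go.ra` (9 syllables):
  The final syllable (9, ra) is extrametrical; the stress domain is syllables 1–8.
  Weights: 1 kid H, 2 mel H, 3 men H, 4 bu L, 5 ri L, 6 tup H, 7 fuf H, 8 go L.
  Heavy syllables in the domain: 1, 2, 3, 6, 7. The rightmost is syllable 7 (fuf).
  → primary stress on syllable 7.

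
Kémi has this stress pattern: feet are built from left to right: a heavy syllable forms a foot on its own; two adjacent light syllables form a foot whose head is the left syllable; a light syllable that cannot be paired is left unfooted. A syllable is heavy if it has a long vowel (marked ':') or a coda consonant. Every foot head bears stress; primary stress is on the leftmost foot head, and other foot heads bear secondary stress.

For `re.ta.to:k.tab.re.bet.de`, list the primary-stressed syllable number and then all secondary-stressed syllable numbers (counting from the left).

Weights: 1 re L, 2 ta L, 3 to:k H, 4 tab H, 5 re L, 6 bet H, 7 de L.
Parse left to right (heavy = foot alone; LL = one foot; stranded L unfooted): (ˈre.ta) (ˈto:k) (ˈtab) re (ˈbet) de.
Foot heads: 1, 3, 4, 6.
Primary stress on the leftmost head = syllable 1.
Secondary stress on 3, 4, 6: ˈre.ta.ˌto:k.ˌtab.re.ˌbet.de.

primary 1, secondary 3, 4, 6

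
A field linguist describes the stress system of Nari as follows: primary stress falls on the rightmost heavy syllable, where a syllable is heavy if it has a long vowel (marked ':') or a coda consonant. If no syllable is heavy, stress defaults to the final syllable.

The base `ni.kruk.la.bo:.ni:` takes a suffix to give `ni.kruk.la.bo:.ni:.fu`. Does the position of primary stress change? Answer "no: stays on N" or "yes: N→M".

Base `ni.kruk.la.bo:.ni:` (5 syllables):
  Weights: 1 ni L, 2 kruk H, 3 la L, 4 bo: H, 5 ni: H.
  Heavy syllables in the domain: 2, 4, 5. The rightmost is syllable 5 (ni:).
  → primary stress on syllable 5.
Suffixed `ni.kruk.la.bo:.ni:.fu` (6 syllables):
  Weights: 1 ni L, 2 kruk H, 3 la L, 4 bo: H, 5 ni: H, 6 fu L.
  Heavy syllables in the domain: 2, 4, 5. The rightmost is syllable 5 (ni:).
  → primary stress on syllable 5.

no: stays on 5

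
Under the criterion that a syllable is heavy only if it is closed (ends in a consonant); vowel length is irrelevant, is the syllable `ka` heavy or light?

light

`ka`: short vowel, open (no coda). Open (no coda) → light.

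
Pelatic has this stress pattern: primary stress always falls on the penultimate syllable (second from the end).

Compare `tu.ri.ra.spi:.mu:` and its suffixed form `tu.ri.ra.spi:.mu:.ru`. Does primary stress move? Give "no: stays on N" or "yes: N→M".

Base `tu.ri.ra.spi:.mu:` (5 syllables):
  The word has 5 syllables; the penultimate syllable (second from the end) is syllable 4 (spi:).
  → primary stress on syllable 4.
Suffixed `tu.ri.ra.spi:.mu:.ru` (6 syllables):
  The word has 6 syllables; the penultimate syllable (second from the end) is syllable 5 (mu:).
  → primary stress on syllable 5.

yes: 4→5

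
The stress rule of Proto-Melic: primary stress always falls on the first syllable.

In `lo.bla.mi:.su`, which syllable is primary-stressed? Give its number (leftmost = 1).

The word has 4 syllables; the first syllable is syllable 1 (lo).
Primary stress: syllable 1 → ˈlo.bla.mi:.su.

1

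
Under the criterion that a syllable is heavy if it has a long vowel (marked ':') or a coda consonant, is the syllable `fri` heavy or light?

light

`fri`: short vowel, open (no coda). Short vowel, open → light.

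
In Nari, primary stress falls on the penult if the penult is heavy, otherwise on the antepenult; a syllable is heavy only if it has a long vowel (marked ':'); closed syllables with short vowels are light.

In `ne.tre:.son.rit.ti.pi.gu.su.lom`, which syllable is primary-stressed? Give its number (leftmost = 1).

7

Weights: 7 gu L, 8 su L, 9 lom L.
The penult (syllable 8, su) is light, so stress falls on the antepenult (syllable 7, gu).
Primary stress: syllable 7 → ne.tre:.son.rit.ti.pi.ˈgu.su.lom.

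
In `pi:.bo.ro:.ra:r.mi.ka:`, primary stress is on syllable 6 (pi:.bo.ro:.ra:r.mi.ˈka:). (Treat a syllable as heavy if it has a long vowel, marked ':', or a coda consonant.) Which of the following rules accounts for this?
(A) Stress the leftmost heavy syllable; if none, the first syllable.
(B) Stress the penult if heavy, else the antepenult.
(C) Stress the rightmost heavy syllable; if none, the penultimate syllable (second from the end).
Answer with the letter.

C

Rule A → syllable 1 (observed: 6).
Rule B → syllable 4 (observed: 6).
Rule C → syllable 6 ✓.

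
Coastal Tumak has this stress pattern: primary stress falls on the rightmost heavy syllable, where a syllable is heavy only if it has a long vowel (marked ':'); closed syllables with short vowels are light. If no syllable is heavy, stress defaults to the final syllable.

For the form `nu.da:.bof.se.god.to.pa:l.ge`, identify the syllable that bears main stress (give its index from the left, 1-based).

7

Weights: 1 nu L, 2 da: H, 3 bof L, 4 se L, 5 god L, 6 to L, 7 pa:l H, 8 ge L.
Heavy syllables in the domain: 2, 7. The rightmost is syllable 7 (pa:l).
Primary stress: syllable 7 → nu.da:.bof.se.god.to.ˈpa:l.ge.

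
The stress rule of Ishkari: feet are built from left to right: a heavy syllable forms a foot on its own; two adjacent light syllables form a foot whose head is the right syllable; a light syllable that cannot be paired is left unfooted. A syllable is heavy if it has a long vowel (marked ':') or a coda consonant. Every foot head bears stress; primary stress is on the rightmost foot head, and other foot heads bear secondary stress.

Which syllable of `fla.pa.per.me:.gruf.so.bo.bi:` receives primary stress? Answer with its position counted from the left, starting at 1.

8

Weights: 1 fla L, 2 pa L, 3 per H, 4 me: H, 5 gruf H, 6 so L, 7 bo L, 8 bi: H.
Parse left to right (heavy = foot alone; LL = one foot; stranded L unfooted): (fla.ˈpa) (ˈper) (ˈme:) (ˈgruf) (so.ˈbo) (ˈbi:).
Foot heads: 2, 3, 4, 5, 7, 8.
Primary stress on the rightmost head = syllable 8.
Primary stress: syllable 8 → fla.pa.per.me:.gruf.so.bo.ˈbi:.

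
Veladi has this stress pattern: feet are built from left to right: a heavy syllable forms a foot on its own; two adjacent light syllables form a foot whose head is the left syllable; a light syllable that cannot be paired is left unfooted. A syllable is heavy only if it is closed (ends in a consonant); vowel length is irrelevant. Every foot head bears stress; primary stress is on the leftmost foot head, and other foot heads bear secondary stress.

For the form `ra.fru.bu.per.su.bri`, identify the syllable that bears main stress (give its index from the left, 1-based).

1

Weights: 1 ra L, 2 fru L, 3 bu L, 4 per H, 5 su L, 6 bri L.
Parse left to right (heavy = foot alone; LL = one foot; stranded L unfooted): (ˈra.fru) bu (ˈper) (ˈsu.bri).
Foot heads: 1, 4, 5.
Primary stress on the leftmost head = syllable 1.
Primary stress: syllable 1 → ˈra.fru.bu.per.su.bri.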